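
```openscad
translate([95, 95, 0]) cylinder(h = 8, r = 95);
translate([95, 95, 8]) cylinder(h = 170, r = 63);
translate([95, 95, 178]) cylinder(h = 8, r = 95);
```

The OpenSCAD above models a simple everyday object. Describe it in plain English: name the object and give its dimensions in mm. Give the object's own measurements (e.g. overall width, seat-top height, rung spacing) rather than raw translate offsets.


A spool: two coaxial disc flanges of radius 95 mm and thickness 8 mm, joined by a core cylinder of radius 63 mm and height 170 mm. The lower flange rests on z = 0 and the three cylinders share a vertical axis.


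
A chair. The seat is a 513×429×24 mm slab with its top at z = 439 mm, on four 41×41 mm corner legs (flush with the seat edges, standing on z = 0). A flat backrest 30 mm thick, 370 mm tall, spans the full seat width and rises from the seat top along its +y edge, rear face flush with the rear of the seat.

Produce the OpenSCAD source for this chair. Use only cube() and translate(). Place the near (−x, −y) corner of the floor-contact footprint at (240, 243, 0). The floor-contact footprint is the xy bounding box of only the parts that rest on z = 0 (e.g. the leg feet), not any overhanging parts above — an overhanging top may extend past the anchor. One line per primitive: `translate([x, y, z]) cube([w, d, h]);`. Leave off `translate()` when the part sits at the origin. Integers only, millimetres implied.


translate([240, 243, 415]) cube([513, 429, 24]);
translate([240, 243, 0]) cube([41, 41, 415]);
translate([712, 243, 0]) cube([41, 41, 415]);
translate([240, 631, 0]) cube([41, 41, 415]);
translate([712, 631, 0]) cube([41, 41, 415]);
translate([240, 642, 439]) cube([513, 30, 370]);


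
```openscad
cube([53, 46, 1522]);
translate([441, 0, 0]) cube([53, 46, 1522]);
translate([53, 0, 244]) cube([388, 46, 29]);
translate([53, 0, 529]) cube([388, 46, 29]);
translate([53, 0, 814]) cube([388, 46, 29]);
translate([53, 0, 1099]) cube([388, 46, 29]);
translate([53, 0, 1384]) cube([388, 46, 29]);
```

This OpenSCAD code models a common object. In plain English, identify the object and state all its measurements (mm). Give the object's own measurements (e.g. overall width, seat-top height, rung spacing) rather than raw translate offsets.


A straight ladder. Two 53×46 mm vertical rails, 1522 mm tall, stand 494 mm apart (outside-to-outside) with their front faces coplanar on the −y side. 5 rungs, each 46 mm deep and 29 mm tall, span between the inner faces of the rails, front faces flush with the rails. The lowest rung's underside is at z = 244 mm and rungs are spaced 285 mm apart (underside to underside).


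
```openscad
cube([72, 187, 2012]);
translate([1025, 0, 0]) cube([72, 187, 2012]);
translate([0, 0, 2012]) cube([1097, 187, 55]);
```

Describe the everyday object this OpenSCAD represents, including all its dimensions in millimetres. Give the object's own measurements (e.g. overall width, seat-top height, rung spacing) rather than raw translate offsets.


A door frame. The clear opening is 953 mm wide and 2012 mm high. Two 72 mm wide jambs, 187 mm deep, stand either side of the opening from the floor to the top of the opening. A 55 mm thick head sits across the top of both jambs, spanning the full outside width of the frame.


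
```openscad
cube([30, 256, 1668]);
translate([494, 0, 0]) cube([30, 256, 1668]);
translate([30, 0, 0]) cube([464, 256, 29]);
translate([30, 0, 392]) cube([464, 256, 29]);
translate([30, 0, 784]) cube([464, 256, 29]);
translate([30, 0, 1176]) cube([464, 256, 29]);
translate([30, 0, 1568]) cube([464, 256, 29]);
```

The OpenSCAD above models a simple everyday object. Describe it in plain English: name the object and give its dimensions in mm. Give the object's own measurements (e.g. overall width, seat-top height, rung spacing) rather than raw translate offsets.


An open bookshelf. Two side panels, each 30 mm thick, 256 mm deep and 1668 mm tall, stand 524 mm apart (outside-to-outside). Between them sit 5 shelves, each 29 mm thick and 256 mm deep, spanning the full gap between the sides. The bottom shelf rests on the floor (its underside at z = 0) and the clear gap between one shelf's top and the next shelf's underside is 363 mm.


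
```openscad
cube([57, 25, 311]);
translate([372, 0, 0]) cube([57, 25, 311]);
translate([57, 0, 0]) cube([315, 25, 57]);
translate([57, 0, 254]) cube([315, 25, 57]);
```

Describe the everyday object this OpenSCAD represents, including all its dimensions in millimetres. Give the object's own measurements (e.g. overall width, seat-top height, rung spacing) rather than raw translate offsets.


A rectangular picture frame lying in the x–z plane (depth along y). The opening is 315 mm wide (x) by 197 mm tall (z), surrounded by a border 57 mm wide on all four sides. The frame is 25 mm deep and is made of two full-height vertical stiles with two horizontal rails fitted between them.


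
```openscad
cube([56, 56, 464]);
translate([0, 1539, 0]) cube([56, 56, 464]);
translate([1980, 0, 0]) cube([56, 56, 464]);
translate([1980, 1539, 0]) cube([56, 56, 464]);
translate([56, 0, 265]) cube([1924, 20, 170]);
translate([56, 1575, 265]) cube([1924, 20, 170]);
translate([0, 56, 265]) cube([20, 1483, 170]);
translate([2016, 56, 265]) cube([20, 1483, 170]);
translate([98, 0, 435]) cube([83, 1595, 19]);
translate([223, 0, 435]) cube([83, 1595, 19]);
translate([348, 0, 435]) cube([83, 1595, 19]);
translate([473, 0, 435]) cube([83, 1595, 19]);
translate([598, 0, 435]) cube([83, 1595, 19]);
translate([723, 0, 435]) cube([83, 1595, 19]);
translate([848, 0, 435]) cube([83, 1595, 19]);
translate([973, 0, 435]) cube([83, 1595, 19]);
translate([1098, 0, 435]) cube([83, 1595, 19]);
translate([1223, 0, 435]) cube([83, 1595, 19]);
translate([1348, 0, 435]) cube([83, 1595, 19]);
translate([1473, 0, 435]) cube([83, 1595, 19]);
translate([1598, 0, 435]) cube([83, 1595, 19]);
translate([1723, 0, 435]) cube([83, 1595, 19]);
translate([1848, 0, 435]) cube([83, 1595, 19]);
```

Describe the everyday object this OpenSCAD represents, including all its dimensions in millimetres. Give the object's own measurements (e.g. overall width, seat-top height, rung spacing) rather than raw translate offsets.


A bed frame 2036 mm long (x) by 1595 mm wide (y). Four 56×56 mm corner posts, 464 mm tall, at the corners of the footprint. Four rails of 20 mm thickness and 170 mm height run between adjacent posts with their undersides at z = 265 mm, their outer faces flush with the outside of the frame (the two x-running rails run between the posts' inner faces; the two y-running rails run between the posts' inner faces). 15 slats, each 83 mm wide (x) and 19 mm thick, lie across the top of the two x-running rails, running the full 1595 mm width of the frame in y; along x they sit between the end posts with a 42 mm gap after the −x posts and between neighbouring slats, leaving 49 mm before the +x posts.


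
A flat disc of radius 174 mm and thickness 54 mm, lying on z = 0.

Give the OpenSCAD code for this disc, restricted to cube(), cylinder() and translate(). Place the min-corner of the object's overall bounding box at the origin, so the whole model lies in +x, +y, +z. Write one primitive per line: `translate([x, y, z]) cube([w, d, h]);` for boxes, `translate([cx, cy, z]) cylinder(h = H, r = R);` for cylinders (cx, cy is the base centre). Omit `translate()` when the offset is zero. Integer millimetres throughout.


translate([174, 174, 0]) cylinder(h = 54, r = 174);


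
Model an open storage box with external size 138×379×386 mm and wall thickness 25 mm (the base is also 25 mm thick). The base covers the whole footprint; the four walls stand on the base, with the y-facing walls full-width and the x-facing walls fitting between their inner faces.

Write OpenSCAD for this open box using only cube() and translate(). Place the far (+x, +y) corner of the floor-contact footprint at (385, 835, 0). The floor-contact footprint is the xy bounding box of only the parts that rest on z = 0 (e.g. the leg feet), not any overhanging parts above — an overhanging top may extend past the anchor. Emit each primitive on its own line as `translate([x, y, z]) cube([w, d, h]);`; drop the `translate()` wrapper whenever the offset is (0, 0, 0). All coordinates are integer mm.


translate([247, 456, 0]) cube([138, 379, 25]);
translate([247, 456, 25]) cube([138, 25, 361]);
translate([247, 810, 25]) cube([138, 25, 361]);
translate([247, 481, 25]) cube([25, 329, 361]);
translate([360, 481, 25]) cube([25, 329, 361]);


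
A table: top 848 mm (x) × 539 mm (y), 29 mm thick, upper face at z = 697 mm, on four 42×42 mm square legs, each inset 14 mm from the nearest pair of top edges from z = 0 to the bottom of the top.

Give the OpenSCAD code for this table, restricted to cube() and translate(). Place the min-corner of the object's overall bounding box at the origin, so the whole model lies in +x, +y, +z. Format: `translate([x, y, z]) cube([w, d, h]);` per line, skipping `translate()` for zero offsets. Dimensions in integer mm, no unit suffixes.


translate([0, 0, 668]) cube([848, 539, 29]);
translate([14, 14, 0]) cube([42, 42, 668]);
translate([792, 14, 0]) cube([42, 42, 668]);
translate([14, 483, 0]) cube([42, 42, 668]);
translate([792, 483, 0]) cube([42, 42, 668]);


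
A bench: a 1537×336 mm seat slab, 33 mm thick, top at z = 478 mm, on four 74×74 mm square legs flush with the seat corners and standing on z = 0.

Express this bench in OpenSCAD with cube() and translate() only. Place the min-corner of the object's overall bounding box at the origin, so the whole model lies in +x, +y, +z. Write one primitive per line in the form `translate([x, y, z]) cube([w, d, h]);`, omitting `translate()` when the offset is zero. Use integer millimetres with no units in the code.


translate([0, 0, 445]) cube([1537, 336, 33]);
cube([74, 74, 445]);
translate([0, 262, 0]) cube([74, 74, 445]);
translate([1463, 0, 0]) cube([74, 74, 445]);
translate([1463, 262, 0]) cube([74, 74, 445]);


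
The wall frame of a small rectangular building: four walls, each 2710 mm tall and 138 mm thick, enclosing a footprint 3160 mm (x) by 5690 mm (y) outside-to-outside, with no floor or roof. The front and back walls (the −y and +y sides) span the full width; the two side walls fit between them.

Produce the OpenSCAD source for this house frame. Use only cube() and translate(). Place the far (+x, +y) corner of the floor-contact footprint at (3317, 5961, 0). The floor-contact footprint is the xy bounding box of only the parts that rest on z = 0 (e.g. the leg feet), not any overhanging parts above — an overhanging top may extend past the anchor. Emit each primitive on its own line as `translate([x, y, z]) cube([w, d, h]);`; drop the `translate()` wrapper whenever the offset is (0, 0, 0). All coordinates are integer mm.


translate([157, 271, 0]) cube([3160, 138, 2710]);
translate([157, 5823, 0]) cube([3160, 138, 2710]);
translate([157, 409, 0]) cube([138, 5414, 2710]);
translate([3179, 409, 0]) cube([138, 5414, 2710]);


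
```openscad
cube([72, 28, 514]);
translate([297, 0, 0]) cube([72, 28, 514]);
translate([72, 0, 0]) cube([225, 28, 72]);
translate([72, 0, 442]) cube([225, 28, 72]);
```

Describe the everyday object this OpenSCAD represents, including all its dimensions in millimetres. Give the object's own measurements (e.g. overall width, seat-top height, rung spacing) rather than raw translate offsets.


A rectangular picture frame lying in the x–z plane (depth along y). The opening is 225 mm wide (x) by 370 mm tall (z), surrounded by a border 72 mm wide on all four sides. The frame is 28 mm deep and is made of two full-height vertical stiles with two horizontal rails fitted between them.


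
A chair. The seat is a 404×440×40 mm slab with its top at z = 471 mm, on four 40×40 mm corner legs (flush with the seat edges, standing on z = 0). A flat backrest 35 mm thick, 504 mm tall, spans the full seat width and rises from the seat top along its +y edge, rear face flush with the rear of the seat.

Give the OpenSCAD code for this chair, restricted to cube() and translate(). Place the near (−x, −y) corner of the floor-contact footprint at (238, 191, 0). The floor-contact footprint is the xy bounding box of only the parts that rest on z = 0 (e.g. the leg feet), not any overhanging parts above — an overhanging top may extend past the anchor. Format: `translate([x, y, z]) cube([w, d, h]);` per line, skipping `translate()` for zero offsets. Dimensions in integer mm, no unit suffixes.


// leg_h = 471 - 40 = 431
translate([238, 191, 431]) cube([404, 440, 40]);
translate([238, 191, 0]) cube([40, 40, 431]);
translate([602, 191, 0]) cube([40, 40, 431]);
translate([238, 591, 0]) cube([40, 40, 431]);
translate([602, 591, 0]) cube([40, 40, 431]);
translate([238, 596, 471]) cube([404, 35, 504]);


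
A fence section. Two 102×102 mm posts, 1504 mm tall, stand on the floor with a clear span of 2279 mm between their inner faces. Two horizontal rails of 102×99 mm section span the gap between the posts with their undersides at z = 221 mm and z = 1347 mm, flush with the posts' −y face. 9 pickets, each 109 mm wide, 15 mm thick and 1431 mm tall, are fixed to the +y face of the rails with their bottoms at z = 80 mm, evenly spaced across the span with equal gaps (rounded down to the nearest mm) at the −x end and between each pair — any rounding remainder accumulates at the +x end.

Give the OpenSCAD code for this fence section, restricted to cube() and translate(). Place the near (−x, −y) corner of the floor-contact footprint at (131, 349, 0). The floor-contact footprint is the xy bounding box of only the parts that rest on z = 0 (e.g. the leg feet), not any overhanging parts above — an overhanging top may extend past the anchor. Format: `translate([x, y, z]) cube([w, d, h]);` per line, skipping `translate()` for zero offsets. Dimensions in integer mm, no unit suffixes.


translate([131, 349, 0]) cube([102, 102, 1504]);
translate([2512, 349, 0]) cube([102, 102, 1504]);
translate([233, 349, 221]) cube([2279, 102, 99]);
translate([233, 349, 1347]) cube([2279, 102, 99]);
translate([362, 451, 80]) cube([109, 15, 1431]);
translate([600, 451, 80]) cube([109, 15, 1431]);
translate([838, 451, 80]) cube([109, 15, 1431]);
translate([1076, 451, 80]) cube([109, 15, 1431]);
translate([1314, 451, 80]) cube([109, 15, 1431]);
translate([1552, 451, 80]) cube([109, 15, 1431]);
translate([1790, 451, 80]) cube([109, 15, 1431]);
translate([2028, 451, 80]) cube([109, 15, 1431]);
translate([2266, 451, 80]) cube([109, 15, 1431]);


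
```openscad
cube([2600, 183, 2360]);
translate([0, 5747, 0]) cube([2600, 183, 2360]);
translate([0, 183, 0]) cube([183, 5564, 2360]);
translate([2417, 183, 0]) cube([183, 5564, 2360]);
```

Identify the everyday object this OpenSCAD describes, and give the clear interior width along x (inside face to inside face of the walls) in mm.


A house (or room) frame. The interior width is 2234 mm.

Four 2360 mm walls enclosing a rectangle with no floor or roof — a room or house frame. Outside width is 2600 mm and wall thickness is 183 mm, so the interior width is 2600 − 2 × 183 = 2234 mm.


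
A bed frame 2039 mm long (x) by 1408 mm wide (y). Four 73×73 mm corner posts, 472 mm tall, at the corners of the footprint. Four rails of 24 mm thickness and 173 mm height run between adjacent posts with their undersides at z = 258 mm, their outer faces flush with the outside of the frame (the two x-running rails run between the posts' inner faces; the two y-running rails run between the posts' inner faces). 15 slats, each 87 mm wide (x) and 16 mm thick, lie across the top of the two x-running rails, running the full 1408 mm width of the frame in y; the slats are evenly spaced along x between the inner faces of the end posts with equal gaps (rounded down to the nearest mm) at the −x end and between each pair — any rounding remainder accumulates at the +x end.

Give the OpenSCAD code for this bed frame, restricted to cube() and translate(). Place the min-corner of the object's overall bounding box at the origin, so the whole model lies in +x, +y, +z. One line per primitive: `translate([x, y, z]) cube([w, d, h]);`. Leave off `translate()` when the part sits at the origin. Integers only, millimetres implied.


cube([73, 73, 472]);
translate([0, 1335, 0]) cube([73, 73, 472]);
translate([1966, 0, 0]) cube([73, 73, 472]);
translate([1966, 1335, 0]) cube([73, 73, 472]);
translate([73, 0, 258]) cube([1893, 24, 173]);
translate([73, 1384, 258]) cube([1893, 24, 173]);
translate([0, 73, 258]) cube([24, 1262, 173]);
translate([2015, 73, 258]) cube([24, 1262, 173]);
translate([109, 0, 431]) cube([87, 1408, 16]);
translate([232, 0, 431]) cube([87, 1408, 16]);
translate([355, 0, 431]) cube([87, 1408, 16]);
translate([478, 0, 431]) cube([87, 1408, 16]);
translate([601, 0, 431]) cube([87, 1408, 16]);
translate([724, 0, 431]) cube([87, 1408, 16]);
translate([847, 0, 431]) cube([87, 1408, 16]);
translate([970, 0, 431]) cube([87, 1408, 16]);
translate([1093, 0, 431]) cube([87, 1408, 16]);
translate([1216, 0, 431]) cube([87, 1408, 16]);
translate([1339, 0, 431]) cube([87, 1408, 16]);
translate([1462, 0, 431]) cube([87, 1408, 16]);
translate([1585, 0, 431]) cube([87, 1408, 16]);
translate([1708, 0, 431]) cube([87, 1408, 16]);
translate([1831, 0, 431]) cube([87, 1408, 16]);


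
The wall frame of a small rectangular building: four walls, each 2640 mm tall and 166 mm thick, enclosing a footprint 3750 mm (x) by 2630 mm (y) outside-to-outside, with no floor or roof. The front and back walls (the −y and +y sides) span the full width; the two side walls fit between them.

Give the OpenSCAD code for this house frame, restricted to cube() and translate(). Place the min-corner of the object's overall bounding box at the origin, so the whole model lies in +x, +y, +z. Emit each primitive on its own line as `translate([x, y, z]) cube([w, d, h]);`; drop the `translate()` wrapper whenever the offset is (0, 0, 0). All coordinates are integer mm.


cube([3750, 166, 2640]);
translate([0, 2464, 0]) cube([3750, 166, 2640]);
translate([0, 166, 0]) cube([166, 2298, 2640]);
translate([3584, 166, 0]) cube([166, 2298, 2640]);


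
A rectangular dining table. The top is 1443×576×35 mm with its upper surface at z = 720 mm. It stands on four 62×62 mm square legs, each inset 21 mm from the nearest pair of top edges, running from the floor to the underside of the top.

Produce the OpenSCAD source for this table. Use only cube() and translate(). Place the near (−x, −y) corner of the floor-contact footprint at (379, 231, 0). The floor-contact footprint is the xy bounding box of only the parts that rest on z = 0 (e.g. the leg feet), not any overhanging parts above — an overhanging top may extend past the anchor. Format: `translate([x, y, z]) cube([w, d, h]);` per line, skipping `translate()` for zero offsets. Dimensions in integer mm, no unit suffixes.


translate([358, 210, 685]) cube([1443, 576, 35]);
translate([379, 231, 0]) cube([62, 62, 685]);
translate([1718, 231, 0]) cube([62, 62, 685]);
translate([379, 703, 0]) cube([62, 62, 685]);
translate([1718, 703, 0]) cube([62, 62, 685]);


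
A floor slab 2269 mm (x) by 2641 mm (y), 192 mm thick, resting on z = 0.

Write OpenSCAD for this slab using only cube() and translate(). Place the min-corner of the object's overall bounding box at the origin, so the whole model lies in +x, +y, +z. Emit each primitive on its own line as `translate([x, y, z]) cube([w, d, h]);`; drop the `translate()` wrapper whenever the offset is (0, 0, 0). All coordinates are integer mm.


cube([2269, 2641, 192]);


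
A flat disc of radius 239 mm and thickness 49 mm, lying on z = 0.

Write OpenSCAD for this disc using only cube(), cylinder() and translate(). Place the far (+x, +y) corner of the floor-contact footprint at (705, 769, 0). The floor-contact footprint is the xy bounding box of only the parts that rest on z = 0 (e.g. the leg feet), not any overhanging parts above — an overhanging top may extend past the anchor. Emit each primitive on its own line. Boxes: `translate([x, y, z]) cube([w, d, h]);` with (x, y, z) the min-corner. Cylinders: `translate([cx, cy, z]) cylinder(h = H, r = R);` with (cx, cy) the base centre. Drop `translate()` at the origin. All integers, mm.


translate([466, 530, 0]) cylinder(h = 49, r = 239);


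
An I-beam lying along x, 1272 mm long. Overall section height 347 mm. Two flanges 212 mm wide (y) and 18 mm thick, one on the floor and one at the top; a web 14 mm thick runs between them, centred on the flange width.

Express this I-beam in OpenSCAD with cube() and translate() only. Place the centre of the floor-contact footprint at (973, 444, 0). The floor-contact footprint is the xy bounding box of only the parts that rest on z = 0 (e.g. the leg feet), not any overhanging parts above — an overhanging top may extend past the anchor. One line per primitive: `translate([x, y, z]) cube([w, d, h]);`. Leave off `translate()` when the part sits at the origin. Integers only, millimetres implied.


translate([337, 338, 0]) cube([1272, 212, 18]);
translate([337, 437, 18]) cube([1272, 14, 311]);
translate([337, 338, 329]) cube([1272, 212, 18]);


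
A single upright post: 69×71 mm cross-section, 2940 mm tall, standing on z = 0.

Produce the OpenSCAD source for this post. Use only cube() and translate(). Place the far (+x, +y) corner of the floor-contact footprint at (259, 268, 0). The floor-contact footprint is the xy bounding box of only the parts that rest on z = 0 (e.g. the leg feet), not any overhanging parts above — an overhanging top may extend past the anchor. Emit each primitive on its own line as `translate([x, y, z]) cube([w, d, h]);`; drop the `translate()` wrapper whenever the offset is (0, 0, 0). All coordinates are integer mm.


translate([190, 197, 0]) cube([69, 71, 2940]);


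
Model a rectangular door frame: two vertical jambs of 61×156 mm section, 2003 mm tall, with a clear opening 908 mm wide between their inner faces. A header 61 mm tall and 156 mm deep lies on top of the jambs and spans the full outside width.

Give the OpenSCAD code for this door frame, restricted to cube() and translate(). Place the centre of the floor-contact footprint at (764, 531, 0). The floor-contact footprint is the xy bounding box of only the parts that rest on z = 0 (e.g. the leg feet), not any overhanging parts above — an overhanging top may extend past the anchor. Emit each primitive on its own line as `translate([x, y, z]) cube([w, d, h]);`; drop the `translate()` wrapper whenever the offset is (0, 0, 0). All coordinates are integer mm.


translate([249, 453, 0]) cube([61, 156, 2003]);
translate([1218, 453, 0]) cube([61, 156, 2003]);
translate([249, 453, 2003]) cube([1030, 156, 61]);


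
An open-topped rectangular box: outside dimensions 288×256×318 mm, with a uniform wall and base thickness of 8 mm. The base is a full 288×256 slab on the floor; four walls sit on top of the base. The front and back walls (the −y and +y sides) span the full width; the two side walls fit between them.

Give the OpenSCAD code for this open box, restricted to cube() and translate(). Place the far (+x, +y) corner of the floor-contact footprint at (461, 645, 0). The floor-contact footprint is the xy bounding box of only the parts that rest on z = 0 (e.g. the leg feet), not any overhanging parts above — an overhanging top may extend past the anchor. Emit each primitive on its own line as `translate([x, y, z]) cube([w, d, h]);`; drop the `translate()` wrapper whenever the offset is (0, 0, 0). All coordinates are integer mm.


translate([173, 389, 0]) cube([288, 256, 8]);
translate([173, 389, 8]) cube([288, 8, 310]);
translate([173, 637, 8]) cube([288, 8, 310]);
translate([173, 397, 8]) cube([8, 240, 310]);
translate([453, 397, 8]) cube([8, 240, 310]);


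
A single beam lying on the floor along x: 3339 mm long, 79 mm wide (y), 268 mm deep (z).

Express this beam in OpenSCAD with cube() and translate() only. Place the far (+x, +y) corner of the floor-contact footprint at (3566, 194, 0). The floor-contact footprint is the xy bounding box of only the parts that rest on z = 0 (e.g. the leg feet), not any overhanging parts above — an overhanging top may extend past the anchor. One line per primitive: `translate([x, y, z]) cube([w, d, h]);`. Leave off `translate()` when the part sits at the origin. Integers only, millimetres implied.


translate([227, 115, 0]) cube([3339, 79, 268]);


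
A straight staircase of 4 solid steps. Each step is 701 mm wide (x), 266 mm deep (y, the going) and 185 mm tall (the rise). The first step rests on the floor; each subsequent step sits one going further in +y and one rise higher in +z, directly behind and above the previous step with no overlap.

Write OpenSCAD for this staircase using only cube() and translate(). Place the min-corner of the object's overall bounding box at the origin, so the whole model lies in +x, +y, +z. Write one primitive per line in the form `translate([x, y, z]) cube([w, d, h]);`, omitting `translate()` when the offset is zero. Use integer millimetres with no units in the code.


cube([701, 266, 185]);
translate([0, 266, 185]) cube([701, 266, 185]);
translate([0, 532, 370]) cube([701, 266, 185]);
translate([0, 798, 555]) cube([701, 266, 185]);


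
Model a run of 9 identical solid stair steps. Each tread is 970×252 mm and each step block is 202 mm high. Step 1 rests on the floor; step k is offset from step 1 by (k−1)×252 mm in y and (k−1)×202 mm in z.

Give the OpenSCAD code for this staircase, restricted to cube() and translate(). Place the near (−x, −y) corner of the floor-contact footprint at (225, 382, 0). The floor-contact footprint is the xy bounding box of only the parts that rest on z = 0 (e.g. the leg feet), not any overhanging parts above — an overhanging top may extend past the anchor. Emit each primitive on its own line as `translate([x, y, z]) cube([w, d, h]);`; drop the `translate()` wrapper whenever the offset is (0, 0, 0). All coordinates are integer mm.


translate([225, 382, 0]) cube([970, 252, 202]);
translate([225, 634, 202]) cube([970, 252, 202]);
translate([225, 886, 404]) cube([970, 252, 202]);
translate([225, 1138, 606]) cube([970, 252, 202]);
translate([225, 1390, 808]) cube([970, 252, 202]);
translate([225, 1642, 1010]) cube([970, 252, 202]);
translate([225, 1894, 1212]) cube([970, 252, 202]);
translate([225, 2146, 1414]) cube([970, 252, 202]);
translate([225, 2398, 1616]) cube([970, 252, 202]);


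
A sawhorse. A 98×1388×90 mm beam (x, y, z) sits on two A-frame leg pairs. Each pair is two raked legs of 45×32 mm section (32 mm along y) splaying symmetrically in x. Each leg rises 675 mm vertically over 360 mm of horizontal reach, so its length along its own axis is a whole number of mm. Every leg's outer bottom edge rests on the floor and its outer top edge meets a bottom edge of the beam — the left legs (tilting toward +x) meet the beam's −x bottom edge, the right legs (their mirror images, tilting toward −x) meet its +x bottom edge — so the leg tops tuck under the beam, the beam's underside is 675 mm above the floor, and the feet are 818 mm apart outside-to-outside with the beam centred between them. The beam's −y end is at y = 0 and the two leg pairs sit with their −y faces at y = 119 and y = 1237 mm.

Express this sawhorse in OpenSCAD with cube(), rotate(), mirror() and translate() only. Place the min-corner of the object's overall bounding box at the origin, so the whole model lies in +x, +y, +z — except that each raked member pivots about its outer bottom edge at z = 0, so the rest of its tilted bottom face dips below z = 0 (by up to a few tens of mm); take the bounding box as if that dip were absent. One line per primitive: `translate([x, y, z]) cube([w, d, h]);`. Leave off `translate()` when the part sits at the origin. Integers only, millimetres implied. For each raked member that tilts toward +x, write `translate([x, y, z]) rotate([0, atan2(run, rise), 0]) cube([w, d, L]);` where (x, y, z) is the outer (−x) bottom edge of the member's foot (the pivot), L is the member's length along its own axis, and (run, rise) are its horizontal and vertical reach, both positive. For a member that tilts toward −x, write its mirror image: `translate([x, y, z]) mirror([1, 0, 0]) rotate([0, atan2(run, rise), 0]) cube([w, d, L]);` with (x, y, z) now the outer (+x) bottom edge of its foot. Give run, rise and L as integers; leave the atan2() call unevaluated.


translate([360, 0, 675]) cube([98, 1388, 90]);
translate([0, 119, 0]) rotate([0, atan2(360, 675), 0]) cube([45, 32, 765]);
translate([818, 119, 0]) mirror([1, 0, 0]) rotate([0, atan2(360, 675), 0]) cube([45, 32, 765]);
translate([0, 1237, 0]) rotate([0, atan2(360, 675), 0]) cube([45, 32, 765]);
translate([818, 1237, 0]) mirror([1, 0, 0]) rotate([0, atan2(360, 675), 0]) cube([45, 32, 765]);


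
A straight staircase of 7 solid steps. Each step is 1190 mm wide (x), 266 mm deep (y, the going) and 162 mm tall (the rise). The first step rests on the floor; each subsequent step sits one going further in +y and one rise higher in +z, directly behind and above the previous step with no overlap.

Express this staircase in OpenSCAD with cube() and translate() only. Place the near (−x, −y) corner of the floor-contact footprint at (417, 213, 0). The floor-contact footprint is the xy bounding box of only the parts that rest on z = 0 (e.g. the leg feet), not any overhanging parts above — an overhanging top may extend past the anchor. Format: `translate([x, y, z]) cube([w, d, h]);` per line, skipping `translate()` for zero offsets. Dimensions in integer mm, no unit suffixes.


translate([417, 213, 0]) cube([1190, 266, 162]);
translate([417, 479, 162]) cube([1190, 266, 162]);
translate([417, 745, 324]) cube([1190, 266, 162]);
translate([417, 1011, 486]) cube([1190, 266, 162]);
translate([417, 1277, 648]) cube([1190, 266, 162]);
translate([417, 1543, 810]) cube([1190, 266, 162]);
translate([417, 1809, 972]) cube([1190, 266, 162]);


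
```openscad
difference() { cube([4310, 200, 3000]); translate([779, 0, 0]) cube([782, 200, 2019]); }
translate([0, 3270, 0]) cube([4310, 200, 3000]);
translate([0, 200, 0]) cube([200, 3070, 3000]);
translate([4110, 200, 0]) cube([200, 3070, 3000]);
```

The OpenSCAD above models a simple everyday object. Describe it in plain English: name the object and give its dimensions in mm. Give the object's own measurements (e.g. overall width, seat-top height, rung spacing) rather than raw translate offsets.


A single room: four walls, each 3000 mm tall and 200 mm thick, enclosing an outside footprint 4310×3470 mm (x × y), no floor or roof. The front and back walls (−y and +y sides) run the full x-width; the side walls fit between their inner faces. A door opening 782 mm wide and 2019 mm tall is cut through the front wall from the floor up, its −x edge 779 mm from the wall's −x end.


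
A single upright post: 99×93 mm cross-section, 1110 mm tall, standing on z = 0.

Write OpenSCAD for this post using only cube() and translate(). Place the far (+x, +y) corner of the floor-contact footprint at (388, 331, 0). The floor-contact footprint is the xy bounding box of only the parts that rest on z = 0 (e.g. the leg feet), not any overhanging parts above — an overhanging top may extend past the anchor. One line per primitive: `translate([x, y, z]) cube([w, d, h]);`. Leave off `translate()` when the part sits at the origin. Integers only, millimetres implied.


translate([289, 238, 0]) cube([99, 93, 1110]);


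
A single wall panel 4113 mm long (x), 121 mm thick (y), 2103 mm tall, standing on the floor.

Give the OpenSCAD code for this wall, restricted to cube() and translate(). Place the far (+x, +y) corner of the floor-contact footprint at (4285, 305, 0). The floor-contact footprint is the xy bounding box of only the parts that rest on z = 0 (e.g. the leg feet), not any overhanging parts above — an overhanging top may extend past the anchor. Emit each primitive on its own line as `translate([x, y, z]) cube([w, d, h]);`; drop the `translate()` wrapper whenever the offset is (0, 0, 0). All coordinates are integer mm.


translate([172, 184, 0]) cube([4113, 121, 2103]);


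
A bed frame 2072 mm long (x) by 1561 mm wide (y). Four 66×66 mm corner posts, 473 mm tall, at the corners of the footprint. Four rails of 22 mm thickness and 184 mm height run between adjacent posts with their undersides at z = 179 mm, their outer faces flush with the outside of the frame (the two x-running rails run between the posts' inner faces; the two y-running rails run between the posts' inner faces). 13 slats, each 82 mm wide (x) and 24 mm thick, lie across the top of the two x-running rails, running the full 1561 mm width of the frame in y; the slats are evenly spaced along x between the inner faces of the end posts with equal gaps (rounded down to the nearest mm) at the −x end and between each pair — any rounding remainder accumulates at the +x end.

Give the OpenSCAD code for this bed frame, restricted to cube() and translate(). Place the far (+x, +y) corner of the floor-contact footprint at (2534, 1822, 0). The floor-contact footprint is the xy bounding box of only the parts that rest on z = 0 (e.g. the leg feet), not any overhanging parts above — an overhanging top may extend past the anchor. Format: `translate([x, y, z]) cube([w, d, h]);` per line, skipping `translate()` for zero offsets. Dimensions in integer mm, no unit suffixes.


translate([462, 261, 0]) cube([66, 66, 473]);
translate([462, 1756, 0]) cube([66, 66, 473]);
translate([2468, 261, 0]) cube([66, 66, 473]);
translate([2468, 1756, 0]) cube([66, 66, 473]);
translate([528, 261, 179]) cube([1940, 22, 184]);
translate([528, 1800, 179]) cube([1940, 22, 184]);
translate([462, 327, 179]) cube([22, 1429, 184]);
translate([2512, 327, 179]) cube([22, 1429, 184]);
translate([590, 261, 363]) cube([82, 1561, 24]);
translate([734, 261, 363]) cube([82, 1561, 24]);
translate([878, 261, 363]) cube([82, 1561, 24]);
translate([1022, 261, 363]) cube([82, 1561, 24]);
translate([1166, 261, 363]) cube([82, 1561, 24]);
translate([1310, 261, 363]) cube([82, 1561, 24]);
translate([1454, 261, 363]) cube([82, 1561, 24]);
translate([1598, 261, 363]) cube([82, 1561, 24]);
translate([1742, 261, 363]) cube([82, 1561, 24]);
translate([1886, 261, 363]) cube([82, 1561, 24]);
translate([2030, 261, 363]) cube([82, 1561, 24]);
translate([2174, 261, 363]) cube([82, 1561, 24]);
translate([2318, 261, 363]) cube([82, 1561, 24]);


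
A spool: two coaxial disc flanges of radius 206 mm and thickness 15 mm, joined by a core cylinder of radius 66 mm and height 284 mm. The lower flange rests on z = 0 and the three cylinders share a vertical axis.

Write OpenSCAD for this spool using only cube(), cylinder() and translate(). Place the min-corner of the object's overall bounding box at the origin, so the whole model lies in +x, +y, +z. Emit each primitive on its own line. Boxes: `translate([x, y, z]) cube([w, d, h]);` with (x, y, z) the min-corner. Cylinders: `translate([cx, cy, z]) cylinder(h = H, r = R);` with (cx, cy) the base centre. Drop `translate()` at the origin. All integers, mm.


translate([206, 206, 0]) cylinder(h = 15, r = 206);
translate([206, 206, 15]) cylinder(h = 284, r = 66);
translate([206, 206, 299]) cylinder(h = 15, r = 206);


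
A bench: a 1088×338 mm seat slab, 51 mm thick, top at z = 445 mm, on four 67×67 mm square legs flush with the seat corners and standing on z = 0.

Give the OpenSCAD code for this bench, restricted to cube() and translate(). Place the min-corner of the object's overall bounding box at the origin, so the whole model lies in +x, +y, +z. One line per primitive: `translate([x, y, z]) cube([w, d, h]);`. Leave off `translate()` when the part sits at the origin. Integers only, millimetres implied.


translate([0, 0, 394]) cube([1088, 338, 51]);
cube([67, 67, 394]);
translate([0, 271, 0]) cube([67, 67, 394]);
translate([1021, 0, 0]) cube([67, 67, 394]);
translate([1021, 271, 0]) cube([67, 67, 394]);


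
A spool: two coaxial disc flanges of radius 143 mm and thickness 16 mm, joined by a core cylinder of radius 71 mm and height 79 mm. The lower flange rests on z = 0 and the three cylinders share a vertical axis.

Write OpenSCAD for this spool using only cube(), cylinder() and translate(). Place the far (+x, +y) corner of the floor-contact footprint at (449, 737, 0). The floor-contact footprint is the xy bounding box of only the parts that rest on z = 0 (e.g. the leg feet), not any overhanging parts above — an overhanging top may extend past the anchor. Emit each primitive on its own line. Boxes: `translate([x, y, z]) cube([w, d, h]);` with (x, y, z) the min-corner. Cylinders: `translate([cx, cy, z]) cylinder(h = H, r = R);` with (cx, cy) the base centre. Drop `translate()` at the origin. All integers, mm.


translate([306, 594, 0]) cylinder(h = 16, r = 143);
translate([306, 594, 16]) cylinder(h = 79, r = 71);
translate([306, 594, 95]) cylinder(h = 16, r = 143);


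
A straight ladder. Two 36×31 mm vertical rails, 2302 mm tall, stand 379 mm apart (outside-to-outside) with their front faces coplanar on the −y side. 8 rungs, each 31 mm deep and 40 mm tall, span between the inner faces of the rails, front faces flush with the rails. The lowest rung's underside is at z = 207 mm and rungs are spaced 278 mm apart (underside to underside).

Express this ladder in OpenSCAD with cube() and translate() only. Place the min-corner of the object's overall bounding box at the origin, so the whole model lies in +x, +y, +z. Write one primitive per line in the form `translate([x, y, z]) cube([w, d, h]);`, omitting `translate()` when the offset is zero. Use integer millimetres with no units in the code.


cube([36, 31, 2302]);
translate([343, 0, 0]) cube([36, 31, 2302]);
translate([36, 0, 207]) cube([307, 31, 40]);
translate([36, 0, 485]) cube([307, 31, 40]);
translate([36, 0, 763]) cube([307, 31, 40]);
translate([36, 0, 1041]) cube([307, 31, 40]);
translate([36, 0, 1319]) cube([307, 31, 40]);
translate([36, 0, 1597]) cube([307, 31, 40]);
translate([36, 0, 1875]) cube([307, 31, 40]);
translate([36, 0, 2153]) cube([307, 31, 40]);


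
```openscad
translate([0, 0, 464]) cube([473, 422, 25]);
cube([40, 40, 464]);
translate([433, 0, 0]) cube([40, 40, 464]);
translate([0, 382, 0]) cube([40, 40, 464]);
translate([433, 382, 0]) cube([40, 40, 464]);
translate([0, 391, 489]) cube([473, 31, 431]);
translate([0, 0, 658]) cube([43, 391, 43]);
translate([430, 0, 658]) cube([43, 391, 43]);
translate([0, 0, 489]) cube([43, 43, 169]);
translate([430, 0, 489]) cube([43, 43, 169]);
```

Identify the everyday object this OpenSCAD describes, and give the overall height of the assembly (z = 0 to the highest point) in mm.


A chair. The overall height is 920 mm.

A slab on four corner posts with a tall panel at the back — a chair. The seat slab sits at z = 464 with thickness 25, and the 431 mm backrest starts at the seat top, so the overall height is 464 + 25 + 431 = 920 mm.


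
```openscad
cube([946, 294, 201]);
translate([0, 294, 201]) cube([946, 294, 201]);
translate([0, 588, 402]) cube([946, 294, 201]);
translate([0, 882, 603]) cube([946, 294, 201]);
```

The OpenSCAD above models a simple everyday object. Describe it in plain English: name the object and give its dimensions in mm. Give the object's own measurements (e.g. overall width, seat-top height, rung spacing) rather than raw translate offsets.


A straight staircase of 4 solid steps. Each step is 946 mm wide (x), 294 mm deep (y, the going) and 201 mm tall (the rise). The first step rests on the floor; each subsequent step sits one going further in +y and one rise higher in +z, directly behind and above the previous step with no overlap.


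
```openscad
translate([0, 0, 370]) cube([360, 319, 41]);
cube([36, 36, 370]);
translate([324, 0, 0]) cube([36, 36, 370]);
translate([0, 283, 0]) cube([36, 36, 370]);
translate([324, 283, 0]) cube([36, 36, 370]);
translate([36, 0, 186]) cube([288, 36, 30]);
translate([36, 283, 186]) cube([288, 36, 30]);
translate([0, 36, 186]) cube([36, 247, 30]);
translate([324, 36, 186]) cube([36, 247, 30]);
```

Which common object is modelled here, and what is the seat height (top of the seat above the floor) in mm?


A stool. The seat height is 411 mm.

A 360×319×41 slab at z = 370 on four corner posts — a stool. The seat top is 370 + 41 = 411 mm.
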